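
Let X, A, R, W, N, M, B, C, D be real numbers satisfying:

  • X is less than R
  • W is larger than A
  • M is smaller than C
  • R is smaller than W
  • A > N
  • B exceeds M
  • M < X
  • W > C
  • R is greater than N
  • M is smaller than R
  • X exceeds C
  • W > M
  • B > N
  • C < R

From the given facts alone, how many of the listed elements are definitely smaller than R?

Directly below R: N, M, C, X.
Nothing else is reachable below R; 4 in all.

4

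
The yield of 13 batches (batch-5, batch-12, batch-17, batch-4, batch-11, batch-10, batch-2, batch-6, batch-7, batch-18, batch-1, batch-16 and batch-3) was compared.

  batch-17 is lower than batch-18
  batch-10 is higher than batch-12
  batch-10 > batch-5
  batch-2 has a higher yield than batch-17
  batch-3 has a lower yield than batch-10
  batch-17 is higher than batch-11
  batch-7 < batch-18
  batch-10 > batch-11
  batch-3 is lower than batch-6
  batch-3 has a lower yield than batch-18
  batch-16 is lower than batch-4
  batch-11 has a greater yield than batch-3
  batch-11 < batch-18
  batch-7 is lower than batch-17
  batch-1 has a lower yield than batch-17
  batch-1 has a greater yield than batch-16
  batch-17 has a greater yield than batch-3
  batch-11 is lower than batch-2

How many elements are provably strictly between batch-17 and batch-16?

1

The relations place batch-16 below batch-17. An element lies strictly between them when it is forced above batch-16 and also forced below batch-17.
Above batch-16: {batch-1, batch-4, batch-18, batch-2}. Below batch-17: {batch-7, batch-3, batch-11, batch-1}.
Intersection: {batch-1} — 1.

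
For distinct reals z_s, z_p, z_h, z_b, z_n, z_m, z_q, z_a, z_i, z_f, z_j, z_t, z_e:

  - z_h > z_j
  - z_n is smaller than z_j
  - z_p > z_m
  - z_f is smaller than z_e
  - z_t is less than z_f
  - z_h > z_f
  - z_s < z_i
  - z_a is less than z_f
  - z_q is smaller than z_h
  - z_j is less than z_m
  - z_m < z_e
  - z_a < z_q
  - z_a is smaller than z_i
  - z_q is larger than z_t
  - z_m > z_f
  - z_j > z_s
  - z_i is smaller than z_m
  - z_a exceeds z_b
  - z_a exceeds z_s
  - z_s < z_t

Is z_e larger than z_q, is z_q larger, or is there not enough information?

undetermined

Following every chain through z_q: above z_q we get z_h; below z_q we get z_b, z_s, z_a, z_t.
z_e is not reached, and no chain runs the other way from z_e to z_q.
So the given relations leave the order of z_q and z_e undetermined.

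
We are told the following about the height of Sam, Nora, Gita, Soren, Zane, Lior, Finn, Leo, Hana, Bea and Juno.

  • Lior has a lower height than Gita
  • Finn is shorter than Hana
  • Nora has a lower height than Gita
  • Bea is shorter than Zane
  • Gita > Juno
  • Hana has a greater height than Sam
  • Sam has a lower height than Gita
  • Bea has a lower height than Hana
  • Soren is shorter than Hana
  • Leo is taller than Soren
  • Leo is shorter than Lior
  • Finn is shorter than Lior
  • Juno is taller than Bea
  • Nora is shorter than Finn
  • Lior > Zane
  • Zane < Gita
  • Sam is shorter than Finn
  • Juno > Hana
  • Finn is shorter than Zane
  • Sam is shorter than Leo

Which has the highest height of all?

Gita

Chaining downward from Gita: directly below it, Nora, Sam, Juno, Zane, Lior; then Finn, Bea, Hana, Leo; then Soren.
That covers every other element, and nothing is given above Gita, so Gita is the highest height.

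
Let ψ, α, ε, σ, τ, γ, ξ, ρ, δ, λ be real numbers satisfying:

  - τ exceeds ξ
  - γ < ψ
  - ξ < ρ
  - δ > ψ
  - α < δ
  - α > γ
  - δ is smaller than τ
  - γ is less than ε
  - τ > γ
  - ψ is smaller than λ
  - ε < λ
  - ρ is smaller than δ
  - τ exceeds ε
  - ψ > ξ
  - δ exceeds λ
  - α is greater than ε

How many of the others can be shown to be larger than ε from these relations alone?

The elements the relations force above ε are α, λ, δ, τ — no chain reaches any other.
That is 4.

4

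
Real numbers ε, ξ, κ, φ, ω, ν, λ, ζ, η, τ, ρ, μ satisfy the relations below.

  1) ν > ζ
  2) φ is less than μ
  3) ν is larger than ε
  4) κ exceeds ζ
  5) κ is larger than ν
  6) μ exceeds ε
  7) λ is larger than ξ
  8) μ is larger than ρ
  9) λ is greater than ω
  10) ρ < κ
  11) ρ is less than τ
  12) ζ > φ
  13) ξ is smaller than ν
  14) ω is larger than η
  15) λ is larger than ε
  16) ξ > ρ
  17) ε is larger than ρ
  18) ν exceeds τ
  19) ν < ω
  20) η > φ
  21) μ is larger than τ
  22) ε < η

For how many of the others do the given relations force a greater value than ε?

6

Directly above ε: ν, μ, η, λ.
One step further: κ, ω (6 so far).
No other element is forced above ε by the given relations, so the count is 6.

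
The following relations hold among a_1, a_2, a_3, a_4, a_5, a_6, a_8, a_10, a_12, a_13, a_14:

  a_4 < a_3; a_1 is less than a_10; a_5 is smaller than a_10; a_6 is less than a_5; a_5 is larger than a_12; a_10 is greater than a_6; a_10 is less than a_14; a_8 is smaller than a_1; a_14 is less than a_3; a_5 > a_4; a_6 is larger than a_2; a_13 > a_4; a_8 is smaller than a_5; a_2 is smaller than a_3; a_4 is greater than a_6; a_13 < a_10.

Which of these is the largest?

Chaining downward from a_3: directly below it, a_2, a_4, a_14; then a_6, a_10; then a_13, a_5, a_1; then a_12, a_8.
That covers every other element, and nothing is given above a_3, so a_3 is the largest.

a_3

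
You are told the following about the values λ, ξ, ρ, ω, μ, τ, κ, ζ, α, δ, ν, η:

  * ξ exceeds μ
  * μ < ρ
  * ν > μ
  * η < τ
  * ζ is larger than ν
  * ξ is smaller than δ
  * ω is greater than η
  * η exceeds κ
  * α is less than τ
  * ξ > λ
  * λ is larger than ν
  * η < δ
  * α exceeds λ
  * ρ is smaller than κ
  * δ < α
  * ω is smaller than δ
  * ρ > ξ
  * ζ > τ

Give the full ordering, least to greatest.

The consecutive links are each given: μ < ν; ν < λ; λ < ξ; ξ < ρ; ρ < κ; κ < η; η < ω; ω < δ; δ < α; α < τ; τ < ζ.

μ < ν < λ < ξ < ρ < κ < η < ω < δ < α < τ < ζ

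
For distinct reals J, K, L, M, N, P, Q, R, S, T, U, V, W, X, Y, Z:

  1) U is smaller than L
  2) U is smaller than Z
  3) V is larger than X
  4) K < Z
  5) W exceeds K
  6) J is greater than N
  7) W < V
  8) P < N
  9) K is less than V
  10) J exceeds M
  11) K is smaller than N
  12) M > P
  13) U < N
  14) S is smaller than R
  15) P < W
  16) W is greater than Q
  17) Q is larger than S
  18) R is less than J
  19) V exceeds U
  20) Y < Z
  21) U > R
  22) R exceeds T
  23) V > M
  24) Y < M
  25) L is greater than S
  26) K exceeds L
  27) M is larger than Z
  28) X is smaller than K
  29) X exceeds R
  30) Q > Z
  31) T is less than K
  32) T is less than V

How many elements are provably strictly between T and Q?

6

The relations place T below Q. An element lies strictly between them when it is forced above T and also forced below Q.
Above T: {R, X, U, L, K, Z, M, N, J, W, V}. Below Q: {S, Y, R, X, U, L, K, Z}.
Intersection: {R, X, U, L, K, Z} — 6.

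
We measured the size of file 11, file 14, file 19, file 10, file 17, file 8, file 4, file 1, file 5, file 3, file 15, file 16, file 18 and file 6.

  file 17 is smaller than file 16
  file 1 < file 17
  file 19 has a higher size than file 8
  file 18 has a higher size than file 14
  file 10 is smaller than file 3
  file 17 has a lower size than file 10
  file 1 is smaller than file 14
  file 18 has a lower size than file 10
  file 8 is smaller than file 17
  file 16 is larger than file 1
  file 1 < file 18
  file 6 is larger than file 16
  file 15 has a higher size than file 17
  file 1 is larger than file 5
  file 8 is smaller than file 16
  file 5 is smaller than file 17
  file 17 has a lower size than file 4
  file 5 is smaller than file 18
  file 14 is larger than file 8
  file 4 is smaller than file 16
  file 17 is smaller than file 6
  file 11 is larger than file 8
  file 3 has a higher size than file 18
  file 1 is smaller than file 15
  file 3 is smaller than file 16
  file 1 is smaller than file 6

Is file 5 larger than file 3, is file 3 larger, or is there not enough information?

file 5 < file 1 and file 1 < file 14 give file 5 < file 14.
Then file 14 < file 18 extends the chain to file 18.
With file 18 < file 10: file 5 < file 1 < file 14 < file 18 < file 10.
Then file 10 < file 3 extends the chain to file 3.
So file 3 is larger.

file 3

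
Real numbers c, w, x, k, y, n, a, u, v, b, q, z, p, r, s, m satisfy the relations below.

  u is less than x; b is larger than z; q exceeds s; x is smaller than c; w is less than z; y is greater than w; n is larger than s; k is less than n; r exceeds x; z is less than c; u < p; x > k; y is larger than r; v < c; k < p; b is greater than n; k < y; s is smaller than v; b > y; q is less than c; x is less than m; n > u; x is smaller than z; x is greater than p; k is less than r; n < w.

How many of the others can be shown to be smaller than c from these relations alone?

10

From c the given relations immediately reach q, x, v, z.
From those, s, u, k, p, w — 9 in total.
From those, n — 10 in total.
Nothing else is reachable below c; 10 in all.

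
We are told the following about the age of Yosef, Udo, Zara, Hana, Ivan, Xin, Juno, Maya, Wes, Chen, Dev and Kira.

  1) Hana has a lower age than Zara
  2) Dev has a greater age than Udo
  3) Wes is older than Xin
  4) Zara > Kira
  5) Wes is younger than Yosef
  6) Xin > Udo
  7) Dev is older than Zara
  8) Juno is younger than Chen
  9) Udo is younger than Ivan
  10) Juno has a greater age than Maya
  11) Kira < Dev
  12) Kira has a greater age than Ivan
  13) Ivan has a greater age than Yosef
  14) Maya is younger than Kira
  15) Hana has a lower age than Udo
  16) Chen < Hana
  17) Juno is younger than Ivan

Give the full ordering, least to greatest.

Maya < Juno < Chen < Hana < Udo < Xin < Wes < Yosef < Ivan < Kira < Zara < Dev

The consecutive links are each given: Maya < Juno; Juno < Chen; Chen < Hana; Hana < Udo; Udo < Xin; Xin < Wes; Wes < Yosef; Yosef < Ivan; Ivan < Kira; Kira < Zara; Zara < Dev.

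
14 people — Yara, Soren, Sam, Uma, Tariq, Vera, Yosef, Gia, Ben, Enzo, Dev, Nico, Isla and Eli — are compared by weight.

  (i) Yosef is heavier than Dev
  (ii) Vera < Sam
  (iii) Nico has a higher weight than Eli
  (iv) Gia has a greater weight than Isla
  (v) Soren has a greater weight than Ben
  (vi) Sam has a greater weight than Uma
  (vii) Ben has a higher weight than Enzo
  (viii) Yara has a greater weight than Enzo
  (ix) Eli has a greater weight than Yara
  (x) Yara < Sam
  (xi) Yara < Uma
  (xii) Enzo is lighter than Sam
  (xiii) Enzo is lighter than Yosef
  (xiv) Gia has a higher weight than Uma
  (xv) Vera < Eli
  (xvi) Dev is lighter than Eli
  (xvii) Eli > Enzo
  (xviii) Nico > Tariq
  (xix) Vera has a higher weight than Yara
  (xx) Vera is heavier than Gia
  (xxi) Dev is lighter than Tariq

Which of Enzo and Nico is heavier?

The relevant relations are Enzo < Yara; Yara < Uma; Uma < Gia; Gia < Vera; Vera < Eli; Eli < Nico.
Together: Enzo < Yara < Uma < Gia < Vera < Eli < Nico.
So Enzo < Nico; Nico is the heavier of the two.

Nico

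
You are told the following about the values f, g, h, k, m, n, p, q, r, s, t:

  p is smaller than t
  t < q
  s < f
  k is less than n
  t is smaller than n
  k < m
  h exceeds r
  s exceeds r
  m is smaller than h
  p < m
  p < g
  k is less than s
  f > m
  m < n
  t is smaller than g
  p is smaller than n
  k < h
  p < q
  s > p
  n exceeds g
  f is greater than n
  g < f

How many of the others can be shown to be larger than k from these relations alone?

The elements the relations force above k are s, m, h, n, f — no chain reaches any other.
That is 5.

5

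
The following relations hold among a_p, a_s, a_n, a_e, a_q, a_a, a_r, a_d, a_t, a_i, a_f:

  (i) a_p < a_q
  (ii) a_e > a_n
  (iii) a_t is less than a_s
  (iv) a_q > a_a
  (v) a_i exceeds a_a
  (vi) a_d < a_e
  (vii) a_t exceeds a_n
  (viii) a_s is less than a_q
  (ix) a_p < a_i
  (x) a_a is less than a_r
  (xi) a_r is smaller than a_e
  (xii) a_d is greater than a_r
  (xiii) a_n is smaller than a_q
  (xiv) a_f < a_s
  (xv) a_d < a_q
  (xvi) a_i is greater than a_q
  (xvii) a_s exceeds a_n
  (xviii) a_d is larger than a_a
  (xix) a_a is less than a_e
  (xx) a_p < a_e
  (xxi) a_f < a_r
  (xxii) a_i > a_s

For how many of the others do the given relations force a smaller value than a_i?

9

The elements the relations force below a_i are a_a, a_n, a_p, a_t, a_f, a_s, a_r, a_d, a_q — no chain reaches any other.
That is 9.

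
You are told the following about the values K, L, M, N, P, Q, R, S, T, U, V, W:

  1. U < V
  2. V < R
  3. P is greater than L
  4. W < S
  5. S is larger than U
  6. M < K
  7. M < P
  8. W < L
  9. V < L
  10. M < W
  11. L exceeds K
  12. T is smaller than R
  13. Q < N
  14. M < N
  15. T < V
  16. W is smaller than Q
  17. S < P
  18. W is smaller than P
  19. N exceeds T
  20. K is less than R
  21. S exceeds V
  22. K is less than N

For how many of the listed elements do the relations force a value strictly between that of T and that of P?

3

Chaining upward from T reaches: V, L, S, N, R.
Chaining downward from P reaches: M, U, V, K, W, L, S.
Strictly between T and P are those in both lists: V, L, S — 3 elements.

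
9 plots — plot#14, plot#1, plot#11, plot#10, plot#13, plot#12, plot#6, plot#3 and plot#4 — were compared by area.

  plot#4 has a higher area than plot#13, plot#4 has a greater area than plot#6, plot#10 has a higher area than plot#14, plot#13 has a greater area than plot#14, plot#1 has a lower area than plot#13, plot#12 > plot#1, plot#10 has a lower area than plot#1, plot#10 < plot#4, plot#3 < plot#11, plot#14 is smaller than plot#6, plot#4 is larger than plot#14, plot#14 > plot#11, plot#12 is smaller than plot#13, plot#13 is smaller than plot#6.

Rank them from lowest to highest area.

plot#3 < plot#11 < plot#14 < plot#10 < plot#1 < plot#12 < plot#13 < plot#6 < plot#4

Nothing is placed below plot#3, so it is least; from there plot#3 < plot#11; plot#11 < plot#14; plot#14 < plot#10; plot#10 < plot#1; plot#1 < plot#12; plot#12 < plot#13; plot#13 < plot#6; plot#6 < plot#4, each given directly.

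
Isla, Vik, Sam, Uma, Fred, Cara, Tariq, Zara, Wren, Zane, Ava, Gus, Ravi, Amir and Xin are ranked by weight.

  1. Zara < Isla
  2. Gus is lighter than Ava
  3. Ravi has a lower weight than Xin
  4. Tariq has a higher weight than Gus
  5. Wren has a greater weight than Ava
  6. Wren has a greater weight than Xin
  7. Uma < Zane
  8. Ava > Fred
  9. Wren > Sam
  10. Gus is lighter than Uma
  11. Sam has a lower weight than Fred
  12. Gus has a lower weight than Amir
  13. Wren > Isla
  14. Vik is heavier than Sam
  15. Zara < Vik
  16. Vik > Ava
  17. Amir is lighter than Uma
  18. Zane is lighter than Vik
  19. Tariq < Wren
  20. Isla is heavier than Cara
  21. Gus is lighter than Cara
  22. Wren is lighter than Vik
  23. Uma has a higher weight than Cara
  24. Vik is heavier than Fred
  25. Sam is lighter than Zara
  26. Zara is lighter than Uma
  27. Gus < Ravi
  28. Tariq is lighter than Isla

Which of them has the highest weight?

Chaining downward from Vik: directly below it, Sam, Fred, Zara, Ava, Wren, Zane; then Gus, Tariq, Xin, Isla, Uma; then Ravi, Cara, Amir.
That covers every other element, and nothing is given above Vik, so Vik is the highest weight.

Vik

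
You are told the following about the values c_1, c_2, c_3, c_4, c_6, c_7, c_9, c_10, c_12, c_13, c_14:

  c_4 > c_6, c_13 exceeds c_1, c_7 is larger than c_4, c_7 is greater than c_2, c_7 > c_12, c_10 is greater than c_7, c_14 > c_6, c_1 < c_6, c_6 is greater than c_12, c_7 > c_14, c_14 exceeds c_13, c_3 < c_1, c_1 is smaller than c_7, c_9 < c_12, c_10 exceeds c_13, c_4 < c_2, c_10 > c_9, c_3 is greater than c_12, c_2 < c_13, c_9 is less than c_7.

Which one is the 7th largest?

The consecutive relations fix a unique order: c_9 < c_12 < c_3 < c_1 < c_6 < c_4 < c_2 < c_13 < c_14 < c_7 < c_10.
Counting 7 from the largest end gives c_6.

c_6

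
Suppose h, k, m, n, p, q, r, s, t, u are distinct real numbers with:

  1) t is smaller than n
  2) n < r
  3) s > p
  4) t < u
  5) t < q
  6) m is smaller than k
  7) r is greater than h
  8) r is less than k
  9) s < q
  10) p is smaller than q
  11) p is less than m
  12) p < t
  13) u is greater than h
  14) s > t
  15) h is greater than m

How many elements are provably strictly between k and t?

Chaining upward from t reaches: s, n, r, u, q.
Chaining downward from k reaches: p, m, n, h, r.
Strictly between t and k are those in both lists: n, r — 2 elements.

2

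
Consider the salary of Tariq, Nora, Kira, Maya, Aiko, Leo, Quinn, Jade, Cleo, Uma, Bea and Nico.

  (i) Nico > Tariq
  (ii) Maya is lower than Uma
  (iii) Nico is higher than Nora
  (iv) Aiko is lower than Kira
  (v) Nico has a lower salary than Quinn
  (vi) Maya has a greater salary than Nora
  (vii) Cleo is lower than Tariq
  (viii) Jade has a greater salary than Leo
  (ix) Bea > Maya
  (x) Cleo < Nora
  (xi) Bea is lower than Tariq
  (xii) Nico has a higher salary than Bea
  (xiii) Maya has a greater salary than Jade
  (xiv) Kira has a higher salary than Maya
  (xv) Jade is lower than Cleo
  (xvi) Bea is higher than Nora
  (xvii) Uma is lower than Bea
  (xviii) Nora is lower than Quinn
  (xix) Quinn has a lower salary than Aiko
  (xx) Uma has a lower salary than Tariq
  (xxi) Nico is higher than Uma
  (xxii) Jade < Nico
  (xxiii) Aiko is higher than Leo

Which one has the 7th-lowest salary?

Bea

The consecutive relations fix a unique order: Leo < Jade < Cleo < Nora < Maya < Uma < Bea < Tariq < Nico < Quinn < Aiko < Kira.
Counting 7 from the smallest end gives Bea.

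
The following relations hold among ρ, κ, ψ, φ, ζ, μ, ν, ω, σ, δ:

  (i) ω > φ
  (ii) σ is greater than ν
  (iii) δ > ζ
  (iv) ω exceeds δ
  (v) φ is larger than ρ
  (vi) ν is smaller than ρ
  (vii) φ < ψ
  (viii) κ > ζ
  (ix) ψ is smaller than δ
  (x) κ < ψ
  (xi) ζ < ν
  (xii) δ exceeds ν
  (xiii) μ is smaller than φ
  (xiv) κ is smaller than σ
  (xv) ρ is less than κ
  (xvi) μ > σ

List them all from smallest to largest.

ζ < ν < ρ < κ < σ < μ < φ < ψ < δ < ω

The consecutive links are each given: ζ < ν; ν < ρ; ρ < κ; κ < σ; σ < μ; μ < φ; φ < ψ; ψ < δ; δ < ω.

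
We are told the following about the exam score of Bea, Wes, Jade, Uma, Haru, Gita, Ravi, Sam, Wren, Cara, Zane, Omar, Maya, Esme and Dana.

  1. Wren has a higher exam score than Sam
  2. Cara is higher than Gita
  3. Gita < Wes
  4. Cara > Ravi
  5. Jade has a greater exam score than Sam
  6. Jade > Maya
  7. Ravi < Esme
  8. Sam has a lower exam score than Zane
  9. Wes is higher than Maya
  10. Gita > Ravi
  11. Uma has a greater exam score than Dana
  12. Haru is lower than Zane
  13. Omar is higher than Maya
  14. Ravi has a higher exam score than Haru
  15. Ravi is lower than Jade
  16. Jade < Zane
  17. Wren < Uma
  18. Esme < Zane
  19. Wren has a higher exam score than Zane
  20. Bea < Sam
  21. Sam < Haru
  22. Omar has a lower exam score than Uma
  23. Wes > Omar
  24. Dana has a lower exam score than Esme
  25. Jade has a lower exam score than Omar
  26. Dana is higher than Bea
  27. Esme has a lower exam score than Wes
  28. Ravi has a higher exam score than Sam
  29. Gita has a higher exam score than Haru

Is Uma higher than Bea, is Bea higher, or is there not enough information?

Link the given pairs in sequence: Bea < Sam; Sam < Haru; Haru < Ravi; Ravi < Esme; Esme < Zane; Zane < Wren; Wren < Uma.
Chaining these gives Bea < Sam < Haru < Ravi < Esme < Zane < Wren < Uma.
So Uma is higher.

Uma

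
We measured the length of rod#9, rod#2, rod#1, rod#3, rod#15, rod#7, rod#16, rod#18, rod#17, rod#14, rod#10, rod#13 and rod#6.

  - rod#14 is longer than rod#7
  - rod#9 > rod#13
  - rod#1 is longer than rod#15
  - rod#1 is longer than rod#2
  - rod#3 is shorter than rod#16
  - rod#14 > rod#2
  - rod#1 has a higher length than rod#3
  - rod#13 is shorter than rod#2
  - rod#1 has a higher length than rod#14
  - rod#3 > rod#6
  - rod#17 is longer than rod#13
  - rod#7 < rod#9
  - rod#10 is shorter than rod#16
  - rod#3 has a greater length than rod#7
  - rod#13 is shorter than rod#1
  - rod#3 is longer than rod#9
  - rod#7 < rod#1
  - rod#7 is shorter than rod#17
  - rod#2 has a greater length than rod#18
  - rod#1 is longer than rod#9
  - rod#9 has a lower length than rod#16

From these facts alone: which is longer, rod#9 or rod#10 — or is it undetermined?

Following every chain through rod#10: above rod#10 we get rod#16.
rod#9 is not reached, and no chain runs the other way from rod#9 to rod#10.
So the given relations leave the order of rod#10 and rod#9 undetermined.

undetermined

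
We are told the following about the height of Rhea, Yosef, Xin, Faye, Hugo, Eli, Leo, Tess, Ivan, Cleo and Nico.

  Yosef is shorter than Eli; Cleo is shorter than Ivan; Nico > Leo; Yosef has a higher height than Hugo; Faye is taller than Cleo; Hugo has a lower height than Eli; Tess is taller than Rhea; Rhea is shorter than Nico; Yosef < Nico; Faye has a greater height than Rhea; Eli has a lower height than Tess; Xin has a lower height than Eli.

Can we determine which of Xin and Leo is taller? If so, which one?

Following every chain through Leo: above Leo we get Nico.
Xin is not reached, and no chain runs the other way from Xin to Leo.
So the given relations leave the order of Leo and Xin undetermined.

undetermined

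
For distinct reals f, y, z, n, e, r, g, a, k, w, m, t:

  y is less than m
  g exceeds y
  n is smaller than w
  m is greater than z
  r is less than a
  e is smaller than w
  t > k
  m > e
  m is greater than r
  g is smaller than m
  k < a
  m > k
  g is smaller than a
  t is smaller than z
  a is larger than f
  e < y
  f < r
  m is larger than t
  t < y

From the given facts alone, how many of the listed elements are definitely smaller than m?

From m the given relations immediately reach k, e, r, t, y, z, g.
From those, f — 8 in total.
Nothing else is reachable below m; 8 in all.

8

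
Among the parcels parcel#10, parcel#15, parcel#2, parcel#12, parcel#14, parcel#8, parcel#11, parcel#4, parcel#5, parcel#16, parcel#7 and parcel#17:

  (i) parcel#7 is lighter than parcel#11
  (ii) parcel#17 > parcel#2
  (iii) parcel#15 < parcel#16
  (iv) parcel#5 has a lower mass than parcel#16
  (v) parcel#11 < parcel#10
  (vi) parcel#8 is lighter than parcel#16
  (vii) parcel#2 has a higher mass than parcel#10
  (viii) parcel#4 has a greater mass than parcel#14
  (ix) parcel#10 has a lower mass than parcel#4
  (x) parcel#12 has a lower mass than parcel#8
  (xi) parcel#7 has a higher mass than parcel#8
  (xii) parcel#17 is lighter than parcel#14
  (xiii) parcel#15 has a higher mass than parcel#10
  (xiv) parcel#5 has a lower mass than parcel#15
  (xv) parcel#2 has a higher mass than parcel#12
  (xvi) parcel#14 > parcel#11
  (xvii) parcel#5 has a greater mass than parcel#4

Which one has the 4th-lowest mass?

Chaining the given pairs: parcel#12 < parcel#8 < parcel#7 < parcel#11 < parcel#10 < parcel#2 < parcel#17 < parcel#14 < parcel#4 < parcel#5 < parcel#15 < parcel#16.
The 4th smallest is parcel#11.

parcel#11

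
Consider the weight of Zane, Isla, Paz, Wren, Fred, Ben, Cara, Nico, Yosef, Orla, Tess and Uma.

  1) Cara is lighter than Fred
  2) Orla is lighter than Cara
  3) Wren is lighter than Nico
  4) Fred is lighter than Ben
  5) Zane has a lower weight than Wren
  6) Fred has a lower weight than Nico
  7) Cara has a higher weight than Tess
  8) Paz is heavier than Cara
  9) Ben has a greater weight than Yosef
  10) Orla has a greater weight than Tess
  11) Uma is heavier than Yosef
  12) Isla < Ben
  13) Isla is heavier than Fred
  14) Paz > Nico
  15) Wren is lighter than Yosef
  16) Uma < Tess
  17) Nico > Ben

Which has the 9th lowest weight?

Isla

Piecing the relations together gives one ordering: Zane < Wren < Yosef < Uma < Tess < Orla < Cara < Fred < Isla < Ben < Nico < Paz.
The 9th smallest is Isla.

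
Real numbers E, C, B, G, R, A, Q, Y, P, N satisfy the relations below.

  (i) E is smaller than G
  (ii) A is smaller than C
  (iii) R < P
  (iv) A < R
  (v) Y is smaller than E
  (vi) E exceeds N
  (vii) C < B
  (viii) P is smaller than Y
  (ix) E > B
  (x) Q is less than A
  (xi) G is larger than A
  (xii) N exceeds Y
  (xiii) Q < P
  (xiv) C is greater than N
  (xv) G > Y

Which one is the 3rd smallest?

Piecing the relations together gives one ordering: Q < A < R < P < Y < N < C < B < E < G.
Counting 3 from the smallest end gives R.

R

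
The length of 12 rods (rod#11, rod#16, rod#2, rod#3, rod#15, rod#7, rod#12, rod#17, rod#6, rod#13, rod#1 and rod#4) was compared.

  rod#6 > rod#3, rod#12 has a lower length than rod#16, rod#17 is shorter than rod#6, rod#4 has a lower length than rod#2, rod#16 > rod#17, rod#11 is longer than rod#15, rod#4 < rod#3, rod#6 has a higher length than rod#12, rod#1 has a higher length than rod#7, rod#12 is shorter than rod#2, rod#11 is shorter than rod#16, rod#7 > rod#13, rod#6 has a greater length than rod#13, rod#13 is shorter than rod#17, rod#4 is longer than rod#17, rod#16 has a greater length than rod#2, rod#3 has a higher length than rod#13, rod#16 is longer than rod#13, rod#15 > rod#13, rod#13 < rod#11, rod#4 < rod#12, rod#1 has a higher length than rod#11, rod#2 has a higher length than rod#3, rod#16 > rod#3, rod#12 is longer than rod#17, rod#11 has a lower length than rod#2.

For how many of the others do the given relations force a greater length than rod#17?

The elements the relations force above rod#17 are rod#4, rod#3, rod#12, rod#2, rod#6, rod#16 — no chain reaches any other.
That is 6.

6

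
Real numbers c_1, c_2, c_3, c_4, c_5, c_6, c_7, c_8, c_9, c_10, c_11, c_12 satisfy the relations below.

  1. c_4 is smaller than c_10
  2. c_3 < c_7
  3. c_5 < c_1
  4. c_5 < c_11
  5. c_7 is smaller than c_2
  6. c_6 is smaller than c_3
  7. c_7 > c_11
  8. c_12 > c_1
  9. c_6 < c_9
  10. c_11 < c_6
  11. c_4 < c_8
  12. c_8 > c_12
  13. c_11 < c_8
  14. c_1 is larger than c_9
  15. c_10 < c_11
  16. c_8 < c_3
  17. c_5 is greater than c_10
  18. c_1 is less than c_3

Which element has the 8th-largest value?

c_6

Chaining the given pairs: c_4 < c_10 < c_5 < c_11 < c_6 < c_9 < c_1 < c_12 < c_8 < c_3 < c_7 < c_2.
Counting 8 from the largest end gives c_6.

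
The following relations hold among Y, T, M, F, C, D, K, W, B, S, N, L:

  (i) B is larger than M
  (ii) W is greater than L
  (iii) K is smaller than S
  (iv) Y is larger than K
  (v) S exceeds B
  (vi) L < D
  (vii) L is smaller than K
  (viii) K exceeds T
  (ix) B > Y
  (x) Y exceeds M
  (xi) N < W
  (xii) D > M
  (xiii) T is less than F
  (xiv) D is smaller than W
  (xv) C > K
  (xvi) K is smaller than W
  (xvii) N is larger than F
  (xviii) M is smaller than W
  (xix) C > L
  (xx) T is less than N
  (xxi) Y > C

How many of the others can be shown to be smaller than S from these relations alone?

From S the given relations immediately reach K, B.
From those, L, T, M, Y — 6 in total.
From those, C — 7 in total.
Nothing else is reachable below S; 7 in all.

7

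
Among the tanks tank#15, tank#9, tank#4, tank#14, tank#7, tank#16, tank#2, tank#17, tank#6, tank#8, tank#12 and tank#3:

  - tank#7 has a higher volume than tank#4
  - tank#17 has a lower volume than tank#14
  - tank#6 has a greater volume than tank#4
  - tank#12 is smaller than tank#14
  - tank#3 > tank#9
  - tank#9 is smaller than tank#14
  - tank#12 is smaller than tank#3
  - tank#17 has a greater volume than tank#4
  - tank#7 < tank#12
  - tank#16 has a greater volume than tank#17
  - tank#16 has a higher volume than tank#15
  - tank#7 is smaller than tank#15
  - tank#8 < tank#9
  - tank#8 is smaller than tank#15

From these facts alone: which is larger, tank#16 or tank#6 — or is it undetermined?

undetermined

Following every chain through tank#6: below tank#6 we get tank#4.
tank#16 is not reached, and no chain runs the other way from tank#16 to tank#6.
So the given relations leave the order of tank#6 and tank#16 undetermined.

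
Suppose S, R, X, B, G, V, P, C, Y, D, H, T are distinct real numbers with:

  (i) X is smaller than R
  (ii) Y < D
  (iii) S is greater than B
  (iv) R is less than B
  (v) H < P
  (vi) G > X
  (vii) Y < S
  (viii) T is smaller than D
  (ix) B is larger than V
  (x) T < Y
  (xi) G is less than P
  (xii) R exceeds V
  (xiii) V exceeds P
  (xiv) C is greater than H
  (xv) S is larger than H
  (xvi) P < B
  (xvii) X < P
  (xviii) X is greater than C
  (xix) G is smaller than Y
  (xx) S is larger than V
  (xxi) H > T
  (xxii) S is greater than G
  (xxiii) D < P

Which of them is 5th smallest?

Chaining the given pairs: T < H < C < X < G < Y < D < P < V < R < B < S.
Counting 5 from the smallest end gives G.

G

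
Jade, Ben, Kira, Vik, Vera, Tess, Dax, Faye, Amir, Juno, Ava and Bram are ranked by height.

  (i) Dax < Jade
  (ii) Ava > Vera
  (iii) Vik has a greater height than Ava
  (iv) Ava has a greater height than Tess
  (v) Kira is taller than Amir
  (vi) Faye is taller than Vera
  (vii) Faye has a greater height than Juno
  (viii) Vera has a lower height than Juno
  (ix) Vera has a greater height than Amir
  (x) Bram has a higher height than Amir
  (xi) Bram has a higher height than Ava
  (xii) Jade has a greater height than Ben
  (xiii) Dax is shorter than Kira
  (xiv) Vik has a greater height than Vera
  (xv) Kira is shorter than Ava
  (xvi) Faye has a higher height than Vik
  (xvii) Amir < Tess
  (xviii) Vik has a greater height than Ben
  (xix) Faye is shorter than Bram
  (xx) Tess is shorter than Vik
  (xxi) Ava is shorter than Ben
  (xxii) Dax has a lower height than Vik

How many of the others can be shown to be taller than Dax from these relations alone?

7

The elements the relations force above Dax are Kira, Ava, Ben, Vik, Faye, Jade, Bram — no chain reaches any other.
That is 7.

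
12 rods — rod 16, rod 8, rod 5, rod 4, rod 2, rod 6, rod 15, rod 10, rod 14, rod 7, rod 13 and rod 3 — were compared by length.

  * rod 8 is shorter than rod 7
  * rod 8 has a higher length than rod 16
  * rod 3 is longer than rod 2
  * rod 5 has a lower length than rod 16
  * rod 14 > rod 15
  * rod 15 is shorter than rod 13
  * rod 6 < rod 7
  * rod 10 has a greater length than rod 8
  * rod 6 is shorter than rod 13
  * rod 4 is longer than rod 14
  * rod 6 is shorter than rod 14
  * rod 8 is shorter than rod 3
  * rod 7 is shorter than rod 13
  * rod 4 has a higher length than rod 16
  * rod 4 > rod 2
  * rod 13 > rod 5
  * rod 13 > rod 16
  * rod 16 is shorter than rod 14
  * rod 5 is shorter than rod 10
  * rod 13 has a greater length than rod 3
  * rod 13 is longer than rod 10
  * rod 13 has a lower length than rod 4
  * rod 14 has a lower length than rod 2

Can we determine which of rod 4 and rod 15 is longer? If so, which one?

The relevant relations are rod 15 < rod 14; rod 14 < rod 2; rod 2 < rod 3; rod 3 < rod 13; rod 13 < rod 4.
Chaining these gives rod 15 < rod 14 < rod 2 < rod 3 < rod 13 < rod 4.
So rod 4 is longer.

rod 4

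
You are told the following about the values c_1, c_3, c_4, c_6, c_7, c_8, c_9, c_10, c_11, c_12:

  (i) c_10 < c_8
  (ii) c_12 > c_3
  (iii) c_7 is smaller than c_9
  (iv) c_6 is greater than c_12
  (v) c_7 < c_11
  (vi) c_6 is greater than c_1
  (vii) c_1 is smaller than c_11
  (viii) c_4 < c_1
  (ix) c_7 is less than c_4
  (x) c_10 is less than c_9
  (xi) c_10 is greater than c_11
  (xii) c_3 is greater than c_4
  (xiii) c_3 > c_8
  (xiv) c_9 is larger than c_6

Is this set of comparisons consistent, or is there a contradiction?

Every relation is compatible with c_7 < c_4 < c_1 < c_11 < c_10 < c_8 < c_3 < c_12 < c_6 < c_9; the set is consistent.

consistent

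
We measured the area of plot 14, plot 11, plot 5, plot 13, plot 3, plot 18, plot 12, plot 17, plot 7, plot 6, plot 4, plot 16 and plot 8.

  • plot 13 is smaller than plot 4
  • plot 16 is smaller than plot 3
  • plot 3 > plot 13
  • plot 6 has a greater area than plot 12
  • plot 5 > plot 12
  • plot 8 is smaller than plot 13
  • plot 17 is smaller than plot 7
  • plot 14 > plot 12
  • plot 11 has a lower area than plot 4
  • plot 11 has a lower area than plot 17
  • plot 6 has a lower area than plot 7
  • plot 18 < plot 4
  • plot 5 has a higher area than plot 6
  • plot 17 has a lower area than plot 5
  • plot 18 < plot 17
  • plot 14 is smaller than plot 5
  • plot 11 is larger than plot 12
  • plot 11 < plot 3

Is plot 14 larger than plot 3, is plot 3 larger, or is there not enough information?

undetermined

Following every chain through plot 14: above plot 14 we get plot 5; below plot 14 we get plot 12.
plot 3 is not reached, and no chain runs the other way from plot 3 to plot 14.
So the given relations leave the order of plot 14 and plot 3 undetermined.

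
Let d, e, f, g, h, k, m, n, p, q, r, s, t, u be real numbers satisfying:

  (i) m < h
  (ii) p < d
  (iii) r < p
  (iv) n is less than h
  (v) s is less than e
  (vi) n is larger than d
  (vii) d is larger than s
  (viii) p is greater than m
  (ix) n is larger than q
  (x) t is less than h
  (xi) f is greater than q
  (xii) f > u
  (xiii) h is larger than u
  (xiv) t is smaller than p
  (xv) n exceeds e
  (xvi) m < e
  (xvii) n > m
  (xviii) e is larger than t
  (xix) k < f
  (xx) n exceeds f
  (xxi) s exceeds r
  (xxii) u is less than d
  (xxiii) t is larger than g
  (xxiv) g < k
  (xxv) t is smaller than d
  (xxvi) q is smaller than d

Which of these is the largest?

h

g is not greatest since g < t; q is not greatest since q < n; m is not greatest since m < e; r is not greatest since r < p; u is not greatest since u < f; t is not greatest since t < h; k is not greatest since k < f; f is not greatest since f < n; s is not greatest since s < e; p is not greatest since p < d; d is not greatest since d < n; e is not greatest since e < n; n is not greatest since n < h.
Only h has nothing above it, so h is the largest.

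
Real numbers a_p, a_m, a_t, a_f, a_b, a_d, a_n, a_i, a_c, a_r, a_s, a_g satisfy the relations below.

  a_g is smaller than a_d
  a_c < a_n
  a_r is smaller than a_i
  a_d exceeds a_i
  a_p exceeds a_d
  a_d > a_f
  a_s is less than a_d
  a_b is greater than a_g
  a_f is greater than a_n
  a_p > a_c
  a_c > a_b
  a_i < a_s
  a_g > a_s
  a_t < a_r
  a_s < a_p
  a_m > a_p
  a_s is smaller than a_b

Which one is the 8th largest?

a_g

The consecutive relations fix a unique order: a_t < a_r < a_i < a_s < a_g < a_b < a_c < a_n < a_f < a_d < a_p < a_m.
Counting 8 from the largest end gives a_g.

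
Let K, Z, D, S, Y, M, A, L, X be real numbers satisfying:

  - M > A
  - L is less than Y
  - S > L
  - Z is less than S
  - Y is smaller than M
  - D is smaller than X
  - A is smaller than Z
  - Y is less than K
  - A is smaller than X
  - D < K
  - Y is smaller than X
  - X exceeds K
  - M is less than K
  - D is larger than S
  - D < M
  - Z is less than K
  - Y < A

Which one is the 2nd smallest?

Chaining the given pairs: L < Y < A < Z < S < D < M < K < X.
Counting 2 from the smallest end gives Y.

Y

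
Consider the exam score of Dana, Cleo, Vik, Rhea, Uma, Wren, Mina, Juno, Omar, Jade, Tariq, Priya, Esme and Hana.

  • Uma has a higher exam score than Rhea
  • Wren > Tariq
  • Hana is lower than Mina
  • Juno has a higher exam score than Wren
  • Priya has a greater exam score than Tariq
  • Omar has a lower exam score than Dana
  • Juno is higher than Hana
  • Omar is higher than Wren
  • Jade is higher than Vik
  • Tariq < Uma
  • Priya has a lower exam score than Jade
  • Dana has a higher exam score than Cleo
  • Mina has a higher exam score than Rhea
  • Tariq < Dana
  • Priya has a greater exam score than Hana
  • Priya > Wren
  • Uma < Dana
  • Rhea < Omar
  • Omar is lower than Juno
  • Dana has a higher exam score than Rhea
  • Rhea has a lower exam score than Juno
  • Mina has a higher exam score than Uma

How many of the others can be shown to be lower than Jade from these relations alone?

5

From Jade the given relations immediately reach Vik, Priya.
From those, Hana, Tariq, Wren — 5 in total.
No other element is forced below Jade by the given relations, so the count is 5.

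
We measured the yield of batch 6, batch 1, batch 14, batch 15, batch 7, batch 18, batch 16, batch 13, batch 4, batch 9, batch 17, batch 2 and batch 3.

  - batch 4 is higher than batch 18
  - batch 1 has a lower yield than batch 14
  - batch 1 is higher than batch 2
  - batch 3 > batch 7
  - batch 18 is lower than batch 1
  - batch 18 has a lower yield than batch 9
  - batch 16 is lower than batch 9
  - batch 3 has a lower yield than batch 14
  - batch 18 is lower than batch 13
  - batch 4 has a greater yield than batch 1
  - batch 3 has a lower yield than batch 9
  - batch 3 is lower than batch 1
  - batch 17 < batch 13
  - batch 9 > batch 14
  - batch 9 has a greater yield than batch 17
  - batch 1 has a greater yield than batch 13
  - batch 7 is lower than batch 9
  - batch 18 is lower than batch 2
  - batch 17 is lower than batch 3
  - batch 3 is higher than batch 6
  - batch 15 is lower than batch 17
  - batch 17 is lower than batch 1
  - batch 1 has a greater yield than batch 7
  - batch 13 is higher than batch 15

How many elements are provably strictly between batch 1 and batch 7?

The relations place batch 7 below batch 1. An element lies strictly between them when it is forced above batch 7 and also forced below batch 1.
Above batch 7: {batch 3, batch 14, batch 9, batch 4}. Below batch 1: {batch 15, batch 6, batch 18, batch 17, batch 13, batch 3, batch 2}.
Intersection: {batch 3} — 1.

1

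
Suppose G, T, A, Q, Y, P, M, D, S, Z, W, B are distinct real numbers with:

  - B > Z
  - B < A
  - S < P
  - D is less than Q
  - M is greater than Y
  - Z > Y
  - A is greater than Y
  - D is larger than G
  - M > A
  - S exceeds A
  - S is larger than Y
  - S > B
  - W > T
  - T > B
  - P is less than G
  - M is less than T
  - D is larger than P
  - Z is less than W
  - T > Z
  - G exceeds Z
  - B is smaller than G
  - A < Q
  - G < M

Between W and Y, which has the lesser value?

Y

Link the given pairs in sequence: Y < Z; Z < B; B < A; A < S; S < P; P < G; G < M; M < T; T < W.
Chaining these gives Y < Z < B < A < S < P < G < M < T < W.
So Y < W; Y is the smaller of the two.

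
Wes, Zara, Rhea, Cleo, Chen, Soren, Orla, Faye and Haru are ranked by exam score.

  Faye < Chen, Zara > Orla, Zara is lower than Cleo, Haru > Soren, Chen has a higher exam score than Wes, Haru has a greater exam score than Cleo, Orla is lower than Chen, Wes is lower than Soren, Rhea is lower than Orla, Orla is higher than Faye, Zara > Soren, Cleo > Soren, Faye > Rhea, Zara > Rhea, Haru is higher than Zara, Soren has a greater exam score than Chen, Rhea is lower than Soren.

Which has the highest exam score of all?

Haru

Chaining downward from Haru: directly below it, Soren, Zara, Cleo; then Rhea, Orla, Wes, Chen; then Faye.
That covers every other element, and nothing is given above Haru, so Haru is the highest exam score.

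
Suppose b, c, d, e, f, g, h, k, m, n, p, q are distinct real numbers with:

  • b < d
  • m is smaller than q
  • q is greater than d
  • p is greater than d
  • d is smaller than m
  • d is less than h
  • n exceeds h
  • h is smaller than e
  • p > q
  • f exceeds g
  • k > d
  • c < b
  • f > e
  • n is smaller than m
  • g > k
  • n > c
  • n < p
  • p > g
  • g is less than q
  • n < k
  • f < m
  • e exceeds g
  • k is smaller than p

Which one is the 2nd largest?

Chaining the given pairs: c < b < d < h < n < k < g < e < f < m < q < p.
Counting 2 from the largest end gives q.

q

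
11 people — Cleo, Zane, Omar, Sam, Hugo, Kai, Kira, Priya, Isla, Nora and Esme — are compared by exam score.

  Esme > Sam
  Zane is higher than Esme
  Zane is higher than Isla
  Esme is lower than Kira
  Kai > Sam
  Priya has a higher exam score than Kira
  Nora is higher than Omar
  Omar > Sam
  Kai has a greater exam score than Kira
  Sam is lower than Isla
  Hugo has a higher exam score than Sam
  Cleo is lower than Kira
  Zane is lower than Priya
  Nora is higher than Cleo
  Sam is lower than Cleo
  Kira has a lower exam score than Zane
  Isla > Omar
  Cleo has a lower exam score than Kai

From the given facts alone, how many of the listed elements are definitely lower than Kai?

4

Directly below Kai: Sam, Cleo, Kira.
One step further: Esme (4 so far).
Nothing else is reachable below Kai; 4 in all.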